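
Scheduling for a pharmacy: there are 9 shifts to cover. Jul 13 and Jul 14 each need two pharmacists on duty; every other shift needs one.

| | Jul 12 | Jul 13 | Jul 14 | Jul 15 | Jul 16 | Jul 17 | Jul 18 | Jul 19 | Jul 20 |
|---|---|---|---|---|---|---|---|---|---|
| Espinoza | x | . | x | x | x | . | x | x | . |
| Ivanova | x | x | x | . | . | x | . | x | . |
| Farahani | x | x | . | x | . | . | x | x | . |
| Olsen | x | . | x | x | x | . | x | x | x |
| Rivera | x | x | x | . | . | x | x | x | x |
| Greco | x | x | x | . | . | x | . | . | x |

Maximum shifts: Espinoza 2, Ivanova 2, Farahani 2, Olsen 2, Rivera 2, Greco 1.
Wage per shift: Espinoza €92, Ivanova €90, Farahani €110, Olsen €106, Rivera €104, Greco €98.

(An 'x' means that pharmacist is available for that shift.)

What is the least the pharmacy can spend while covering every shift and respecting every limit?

€1102

Picking the cheapest available pharmacist for each shift independently would cost €1014, but that ignores the shift limits.
An optimal schedule: Jul 12→Farahani, Jul 13→Rivera+Greco, Jul 14→Olsen+Rivera, Jul 15→Espinoza, Jul 16→Espinoza, Jul 17→Ivanova, Jul 18→Farahani, Jul 19→Ivanova, Jul 20→Olsen.
Total: 110 + 104 + 98 + 106 + 104 + 92 + 92 + 90 + 110 + 90 + 106 = €1102.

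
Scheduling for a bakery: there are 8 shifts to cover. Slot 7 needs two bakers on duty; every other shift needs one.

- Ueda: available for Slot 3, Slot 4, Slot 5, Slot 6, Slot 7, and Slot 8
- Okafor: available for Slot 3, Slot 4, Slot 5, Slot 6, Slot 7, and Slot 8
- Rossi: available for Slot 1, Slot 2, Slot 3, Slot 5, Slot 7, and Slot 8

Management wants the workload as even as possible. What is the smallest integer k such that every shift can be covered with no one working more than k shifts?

With 3 bakers and 9 worker-slots to fill, someone must work at least ⌈9/3⌉ = 3 shifts, so k ≥ 3.
k = 3 works: Slot 1→Rossi, Slot 2→Rossi, Slot 3→Ueda, Slot 4→Ueda, Slot 5→Okafor, Slot 6→Ueda, Slot 7→Okafor+Rossi, Slot 8→Okafor.
Loads: Ueda 3, Okafor 3, Rossi 3 — all ≤ 3.

3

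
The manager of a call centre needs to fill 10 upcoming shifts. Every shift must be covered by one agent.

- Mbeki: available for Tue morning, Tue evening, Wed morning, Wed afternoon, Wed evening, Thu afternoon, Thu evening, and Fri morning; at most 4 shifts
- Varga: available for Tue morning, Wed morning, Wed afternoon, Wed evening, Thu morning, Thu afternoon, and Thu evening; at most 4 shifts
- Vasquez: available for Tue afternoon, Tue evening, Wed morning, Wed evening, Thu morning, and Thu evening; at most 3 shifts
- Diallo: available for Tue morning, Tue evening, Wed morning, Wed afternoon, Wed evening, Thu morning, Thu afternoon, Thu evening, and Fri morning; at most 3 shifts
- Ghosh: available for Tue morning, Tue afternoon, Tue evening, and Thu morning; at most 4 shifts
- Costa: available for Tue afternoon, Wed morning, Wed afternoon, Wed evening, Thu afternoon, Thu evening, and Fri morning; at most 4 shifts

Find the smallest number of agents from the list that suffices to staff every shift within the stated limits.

10 slots to fill and no one can take more than 4, so at least ⌈10/4⌉ = 3 agents are needed.
Mbeki, Varga, and Vasquez alone can cover everything: Tue morning→Mbeki, Tue afternoon→Vasquez, Tue evening→Mbeki, Wed morning→Varga, Wed afternoon→Mbeki, Wed evening→Varga, Thu morning→Varga, Thu afternoon→Varga, Thu evening→Vasquez, Fri morning→Mbeki.

3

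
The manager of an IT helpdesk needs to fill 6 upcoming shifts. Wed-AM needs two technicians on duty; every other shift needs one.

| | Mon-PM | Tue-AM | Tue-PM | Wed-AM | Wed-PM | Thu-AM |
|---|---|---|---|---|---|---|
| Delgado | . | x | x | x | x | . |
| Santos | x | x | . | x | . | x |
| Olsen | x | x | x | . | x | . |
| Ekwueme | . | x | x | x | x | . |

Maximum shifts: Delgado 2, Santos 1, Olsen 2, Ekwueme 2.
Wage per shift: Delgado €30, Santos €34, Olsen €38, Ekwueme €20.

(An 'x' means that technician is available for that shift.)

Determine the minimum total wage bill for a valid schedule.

Thu-AM can only be covered by Santos, so that assignment is forced.
Picking the cheapest available technician for each shift independently would cost €178, but that ignores the shift limits.
An optimal schedule: Mon-PM→Olsen, Tue-AM→Ekwueme, Tue-PM→Delgado, Wed-AM→Delgado+Ekwueme, Wed-PM→Olsen, Thu-AM→Santos.
Total: 38 + 20 + 30 + 30 + 20 + 38 + 34 = €210.

€210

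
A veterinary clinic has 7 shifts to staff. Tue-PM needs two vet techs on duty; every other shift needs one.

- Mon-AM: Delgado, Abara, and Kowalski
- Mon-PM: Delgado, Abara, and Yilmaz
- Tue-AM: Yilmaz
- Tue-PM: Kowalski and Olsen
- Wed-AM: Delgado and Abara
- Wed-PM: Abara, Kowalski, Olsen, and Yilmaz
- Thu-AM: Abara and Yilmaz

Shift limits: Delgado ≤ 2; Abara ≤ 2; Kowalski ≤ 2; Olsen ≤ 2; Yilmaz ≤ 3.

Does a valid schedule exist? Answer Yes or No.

Yes

Tue-AM can only be covered by Yilmaz, so that assignment is forced.
Tue-PM can only be covered by Kowalski and Olsen, so that assignment is forced.
One valid schedule: Mon-AM→Delgado, Mon-PM→Abara, Tue-AM→Yilmaz, Tue-PM→Kowalski+Olsen, Wed-AM→Delgado, Wed-PM→Kowalski, Thu-AM→Abara.
Loads: Delgado 2/2, Abara 2/2, Kowalski 2/2, Olsen 1/2, Yilmaz 1/3 — all within limits.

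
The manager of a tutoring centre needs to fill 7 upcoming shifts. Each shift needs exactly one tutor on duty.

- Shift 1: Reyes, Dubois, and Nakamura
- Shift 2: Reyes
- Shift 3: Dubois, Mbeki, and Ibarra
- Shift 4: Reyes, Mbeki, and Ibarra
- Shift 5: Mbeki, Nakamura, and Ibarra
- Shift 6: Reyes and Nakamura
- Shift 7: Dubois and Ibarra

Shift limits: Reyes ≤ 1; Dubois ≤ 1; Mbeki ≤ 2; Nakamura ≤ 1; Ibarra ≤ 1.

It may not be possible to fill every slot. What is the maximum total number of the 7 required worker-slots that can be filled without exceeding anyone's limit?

6

Total capacity across all tutors is 1+1+2+1+1 = 6, and 7 slots are needed, so at most 6 can be filled.
An assignment achieving 6: Shift 2→Reyes, Shift 3→Mbeki, Shift 4→Mbeki, Shift 5→Ibarra, Shift 6→Nakamura, Shift 7→Dubois.
Loads: Reyes 1/1, Dubois 1/1, Mbeki 2/2, Nakamura 1/1, Ibarra 1/1.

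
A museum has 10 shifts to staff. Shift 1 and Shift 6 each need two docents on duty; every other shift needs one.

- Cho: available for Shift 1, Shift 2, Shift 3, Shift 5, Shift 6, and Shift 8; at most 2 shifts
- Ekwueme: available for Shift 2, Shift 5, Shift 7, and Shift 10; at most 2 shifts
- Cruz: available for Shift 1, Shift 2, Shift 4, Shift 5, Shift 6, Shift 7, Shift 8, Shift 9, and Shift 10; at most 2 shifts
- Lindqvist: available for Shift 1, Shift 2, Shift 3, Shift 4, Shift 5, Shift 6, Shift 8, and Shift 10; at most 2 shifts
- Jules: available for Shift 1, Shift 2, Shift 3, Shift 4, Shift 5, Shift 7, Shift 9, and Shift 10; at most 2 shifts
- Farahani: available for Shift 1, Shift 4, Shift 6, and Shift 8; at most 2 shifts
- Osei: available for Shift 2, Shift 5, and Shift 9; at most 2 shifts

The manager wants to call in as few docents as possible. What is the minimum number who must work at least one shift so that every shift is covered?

6

12 slots to fill and no one can take more than 2, so at least ⌈12/2⌉ = 6 docents are needed.
Cho, Ekwueme, Cruz, Lindqvist, Jules, and Farahani alone can cover everything: Shift 1→Jules+Farahani, Shift 2→Lindqvist, Shift 3→Cho, Shift 4→Cruz, Shift 5→Jules, Shift 6→Lindqvist+Farahani, Shift 7→Ekwueme, Shift 8→Cho, Shift 9→Cruz, Shift 10→Ekwueme.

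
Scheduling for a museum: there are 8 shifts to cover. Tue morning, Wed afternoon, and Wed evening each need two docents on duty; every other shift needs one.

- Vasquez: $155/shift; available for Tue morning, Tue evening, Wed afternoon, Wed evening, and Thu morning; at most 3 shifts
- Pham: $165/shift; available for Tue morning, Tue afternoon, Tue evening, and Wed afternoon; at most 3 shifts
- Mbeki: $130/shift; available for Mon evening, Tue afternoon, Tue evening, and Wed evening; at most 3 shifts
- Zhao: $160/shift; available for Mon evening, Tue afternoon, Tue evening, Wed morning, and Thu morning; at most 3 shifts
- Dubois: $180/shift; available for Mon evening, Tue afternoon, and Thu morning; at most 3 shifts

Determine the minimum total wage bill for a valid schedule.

Tue morning can only be covered by Vasquez and Pham, so that assignment is forced.
Wed morning can only be covered by Zhao, so that assignment is forced.
Wed afternoon can only be covered by Vasquez and Pham, so that assignment is forced.
Picking the cheapest available docent for each shift independently would cost $1630, but that ignores the shift limits.
An optimal schedule: Mon evening→Mbeki, Tue morning→Vasquez+Pham, Tue afternoon→Mbeki, Tue evening→Zhao, Wed morning→Zhao, Wed afternoon→Vasquez+Pham, Wed evening→Mbeki+Vasquez, Thu morning→Zhao.
Total: 130 + 155 + 165 + 130 + 160 + 160 + 155 + 165 + 130 + 155 + 160 = $1665.

$1665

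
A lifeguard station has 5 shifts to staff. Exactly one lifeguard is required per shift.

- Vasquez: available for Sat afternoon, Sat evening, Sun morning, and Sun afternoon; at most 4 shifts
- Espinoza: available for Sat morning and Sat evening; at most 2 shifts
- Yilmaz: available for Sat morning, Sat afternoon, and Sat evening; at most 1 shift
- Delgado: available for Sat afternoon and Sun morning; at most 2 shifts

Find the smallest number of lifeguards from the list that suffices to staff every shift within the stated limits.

2

5 slots to fill and no one can take more than 4, so at least ⌈5/4⌉ = 2 lifeguards are needed.
Vasquez and Espinoza alone can cover everything: Sat morning→Espinoza, Sat afternoon→Vasquez, Sat evening→Vasquez, Sun morning→Vasquez, Sun afternoon→Vasquez.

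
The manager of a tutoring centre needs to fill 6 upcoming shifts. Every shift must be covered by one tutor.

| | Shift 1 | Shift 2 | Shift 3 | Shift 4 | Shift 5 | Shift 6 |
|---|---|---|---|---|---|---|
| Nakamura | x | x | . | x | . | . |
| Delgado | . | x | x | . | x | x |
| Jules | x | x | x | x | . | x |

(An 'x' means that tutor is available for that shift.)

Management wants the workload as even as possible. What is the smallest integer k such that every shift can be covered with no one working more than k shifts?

With 3 tutors and 6 worker-slots to fill, someone must work at least ⌈6/3⌉ = 2 shifts, so k ≥ 2.
k = 2 works: Shift 1→Nakamura, Shift 2→Jules, Shift 3→Delgado, Shift 4→Nakamura, Shift 5→Delgado, Shift 6→Jules.
Loads: Nakamura 2, Delgado 2, Jules 2 — all ≤ 2.

2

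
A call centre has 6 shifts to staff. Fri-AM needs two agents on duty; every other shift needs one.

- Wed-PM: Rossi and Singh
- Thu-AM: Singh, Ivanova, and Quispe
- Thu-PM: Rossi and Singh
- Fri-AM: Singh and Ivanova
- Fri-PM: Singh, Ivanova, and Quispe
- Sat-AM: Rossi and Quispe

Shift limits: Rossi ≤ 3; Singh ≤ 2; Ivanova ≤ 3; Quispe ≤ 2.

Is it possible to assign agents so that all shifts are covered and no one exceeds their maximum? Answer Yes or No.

Fri-AM can only be covered by Singh and Ivanova, so that assignment is forced.
One valid schedule: Wed-PM→Rossi, Thu-AM→Singh, Thu-PM→Rossi, Fri-AM→Singh+Ivanova, Fri-PM→Ivanova, Sat-AM→Rossi.
Loads: Rossi 3/3, Singh 2/2, Ivanova 2/3, Quispe 0/2 — all within limits.

Yes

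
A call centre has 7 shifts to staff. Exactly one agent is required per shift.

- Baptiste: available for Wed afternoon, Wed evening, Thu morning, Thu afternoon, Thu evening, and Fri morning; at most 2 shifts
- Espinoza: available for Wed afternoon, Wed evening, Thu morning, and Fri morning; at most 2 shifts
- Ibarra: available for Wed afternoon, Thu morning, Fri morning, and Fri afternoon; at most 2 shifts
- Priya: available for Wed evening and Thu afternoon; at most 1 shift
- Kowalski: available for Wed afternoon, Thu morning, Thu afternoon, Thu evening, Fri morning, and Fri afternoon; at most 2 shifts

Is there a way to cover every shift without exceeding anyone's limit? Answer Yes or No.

One valid schedule: Wed afternoon→Espinoza, Wed evening→Baptiste, Thu morning→Espinoza, Thu afternoon→Priya, Thu evening→Baptiste, Fri morning→Ibarra, Fri afternoon→Ibarra.
Loads: Baptiste 2/2, Espinoza 2/2, Ibarra 2/2, Priya 1/1, Kowalski 0/2 — all within limits.

Yes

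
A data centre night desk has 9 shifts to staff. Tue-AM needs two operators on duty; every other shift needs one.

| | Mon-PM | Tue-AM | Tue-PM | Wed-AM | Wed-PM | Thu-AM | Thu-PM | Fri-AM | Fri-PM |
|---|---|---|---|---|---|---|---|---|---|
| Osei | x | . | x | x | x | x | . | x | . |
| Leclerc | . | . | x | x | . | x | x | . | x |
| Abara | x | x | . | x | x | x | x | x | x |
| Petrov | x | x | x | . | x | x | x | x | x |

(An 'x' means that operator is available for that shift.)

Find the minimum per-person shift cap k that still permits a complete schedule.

3

With 4 operators and 10 worker-slots to fill, someone must work at least ⌈10/4⌉ = 3 shifts, so k ≥ 3.
k = 3 works: Mon-PM→Osei, Tue-AM→Abara+Petrov, Tue-PM→Osei, Wed-AM→Osei, Wed-PM→Abara, Thu-AM→Leclerc, Thu-PM→Leclerc, Fri-AM→Abara, Fri-PM→Leclerc.
Loads: Osei 3, Leclerc 3, Abara 3, Petrov 1 — all ≤ 3.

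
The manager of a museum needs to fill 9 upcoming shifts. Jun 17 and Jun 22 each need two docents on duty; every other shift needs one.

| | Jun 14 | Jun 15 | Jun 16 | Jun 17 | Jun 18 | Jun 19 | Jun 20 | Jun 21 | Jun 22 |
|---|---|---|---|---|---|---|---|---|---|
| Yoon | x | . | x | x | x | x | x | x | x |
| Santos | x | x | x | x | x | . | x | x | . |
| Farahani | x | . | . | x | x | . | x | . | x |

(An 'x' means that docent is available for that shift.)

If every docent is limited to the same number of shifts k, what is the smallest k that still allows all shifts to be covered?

With 3 docents and 11 worker-slots to fill, someone must work at least ⌈11/3⌉ = 4 shifts, so k ≥ 4.
k = 4 works: Jun 14→Santos, Jun 15→Santos, Jun 16→Yoon, Jun 17→Santos+Farahani, Jun 18→Santos, Jun 19→Yoon, Jun 20→Farahani, Jun 21→Yoon, Jun 22→Yoon+Farahani.
Loads: Yoon 4, Santos 4, Farahani 3 — all ≤ 4.

4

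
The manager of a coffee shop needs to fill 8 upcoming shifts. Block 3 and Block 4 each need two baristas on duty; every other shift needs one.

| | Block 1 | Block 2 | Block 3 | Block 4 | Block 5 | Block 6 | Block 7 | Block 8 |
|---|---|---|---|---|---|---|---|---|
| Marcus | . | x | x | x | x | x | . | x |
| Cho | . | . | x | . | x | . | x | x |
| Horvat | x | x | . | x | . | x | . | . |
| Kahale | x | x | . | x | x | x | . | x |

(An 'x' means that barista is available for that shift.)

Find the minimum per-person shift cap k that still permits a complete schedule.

3

With 4 baristas and 10 worker-slots to fill, someone must work at least ⌈10/4⌉ = 3 shifts, so k ≥ 3.
k = 3 works: Block 1→Horvat, Block 2→Marcus, Block 3→Marcus+Cho, Block 4→Marcus+Horvat, Block 5→Cho, Block 6→Horvat, Block 7→Cho, Block 8→Kahale.
Loads: Marcus 3, Cho 3, Horvat 3, Kahale 1 — all ≤ 3.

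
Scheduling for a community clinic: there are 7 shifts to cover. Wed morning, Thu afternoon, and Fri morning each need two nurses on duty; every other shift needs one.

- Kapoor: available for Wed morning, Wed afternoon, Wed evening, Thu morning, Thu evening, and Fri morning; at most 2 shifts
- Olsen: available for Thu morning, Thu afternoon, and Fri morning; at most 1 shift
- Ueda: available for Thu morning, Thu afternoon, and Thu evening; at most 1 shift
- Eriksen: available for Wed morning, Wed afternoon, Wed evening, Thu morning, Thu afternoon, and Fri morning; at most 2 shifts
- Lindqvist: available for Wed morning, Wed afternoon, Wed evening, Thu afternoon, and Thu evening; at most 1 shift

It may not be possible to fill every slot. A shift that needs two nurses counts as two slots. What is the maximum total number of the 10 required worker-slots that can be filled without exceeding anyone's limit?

Total capacity across all nurses is 2+1+1+2+1 = 7, and 10 slots are needed, so at most 7 can be filled.
An assignment achieving 7: Wed morning→Kapoor+Eriksen, Wed afternoon→Kapoor, Wed evening→Eriksen, Thu afternoon→Lindqvist, Thu evening→Ueda, Fri morning→Olsen.
Loads: Kapoor 2/2, Olsen 1/1, Ueda 1/1, Eriksen 2/2, Lindqvist 1/1.

7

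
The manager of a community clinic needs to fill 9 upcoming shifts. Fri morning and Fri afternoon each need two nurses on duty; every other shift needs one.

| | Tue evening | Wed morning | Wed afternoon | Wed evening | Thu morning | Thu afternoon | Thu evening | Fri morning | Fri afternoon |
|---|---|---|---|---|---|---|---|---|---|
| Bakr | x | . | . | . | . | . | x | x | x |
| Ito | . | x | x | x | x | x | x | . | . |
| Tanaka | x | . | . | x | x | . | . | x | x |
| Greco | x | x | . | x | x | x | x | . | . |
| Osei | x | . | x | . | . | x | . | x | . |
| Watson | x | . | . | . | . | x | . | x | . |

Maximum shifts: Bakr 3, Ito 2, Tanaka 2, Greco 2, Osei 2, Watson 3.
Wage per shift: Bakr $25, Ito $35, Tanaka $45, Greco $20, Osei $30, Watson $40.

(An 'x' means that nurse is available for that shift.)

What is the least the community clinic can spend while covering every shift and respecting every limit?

$330

Fri afternoon can only be covered by Bakr and Tanaka, so that assignment is forced.
Picking the cheapest available nurse for each shift independently would cost $275, but that ignores the shift limits.
An optimal schedule: Tue evening→Bakr, Wed morning→Greco, Wed afternoon→Osei, Wed evening→Greco, Thu morning→Ito, Thu afternoon→Ito, Thu evening→Bakr, Fri morning→Osei+Watson, Fri afternoon→Bakr+Tanaka.
Total: 25 + 20 + 30 + 20 + 35 + 35 + 25 + 30 + 40 + 25 + 45 = $330.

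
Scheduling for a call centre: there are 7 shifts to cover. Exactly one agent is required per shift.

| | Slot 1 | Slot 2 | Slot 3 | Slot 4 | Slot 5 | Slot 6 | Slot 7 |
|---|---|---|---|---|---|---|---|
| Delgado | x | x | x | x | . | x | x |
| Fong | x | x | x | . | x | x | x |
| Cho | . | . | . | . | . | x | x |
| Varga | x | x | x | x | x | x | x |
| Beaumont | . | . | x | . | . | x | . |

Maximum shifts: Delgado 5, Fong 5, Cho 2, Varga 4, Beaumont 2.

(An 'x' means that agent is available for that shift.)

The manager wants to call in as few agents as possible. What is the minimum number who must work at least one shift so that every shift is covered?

7 slots to fill and no one can take more than 5, so at least ⌈7/5⌉ = 2 agents are needed.
Delgado and Fong alone can cover everything: Slot 1→Delgado, Slot 2→Delgado, Slot 3→Delgado, Slot 4→Delgado, Slot 5→Fong, Slot 6→Delgado, Slot 7→Fong.

2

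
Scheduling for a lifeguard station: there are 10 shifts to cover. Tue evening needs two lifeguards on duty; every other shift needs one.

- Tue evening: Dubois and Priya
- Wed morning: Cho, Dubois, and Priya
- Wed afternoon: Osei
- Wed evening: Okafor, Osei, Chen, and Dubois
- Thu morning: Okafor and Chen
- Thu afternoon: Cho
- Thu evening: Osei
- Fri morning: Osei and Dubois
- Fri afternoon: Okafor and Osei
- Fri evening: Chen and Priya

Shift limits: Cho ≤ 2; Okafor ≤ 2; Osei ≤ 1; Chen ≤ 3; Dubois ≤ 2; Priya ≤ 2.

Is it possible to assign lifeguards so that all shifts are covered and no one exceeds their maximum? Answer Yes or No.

No

Total capacity is 12 and 11 slots are needed, so capacity alone doesn't rule it out.
Shifts {Wed afternoon, Thu evening} need 2 worker-slots in total, but the lifeguards available for any of those shifts (Osei) can supply at most 1 among them. So no valid schedule exists.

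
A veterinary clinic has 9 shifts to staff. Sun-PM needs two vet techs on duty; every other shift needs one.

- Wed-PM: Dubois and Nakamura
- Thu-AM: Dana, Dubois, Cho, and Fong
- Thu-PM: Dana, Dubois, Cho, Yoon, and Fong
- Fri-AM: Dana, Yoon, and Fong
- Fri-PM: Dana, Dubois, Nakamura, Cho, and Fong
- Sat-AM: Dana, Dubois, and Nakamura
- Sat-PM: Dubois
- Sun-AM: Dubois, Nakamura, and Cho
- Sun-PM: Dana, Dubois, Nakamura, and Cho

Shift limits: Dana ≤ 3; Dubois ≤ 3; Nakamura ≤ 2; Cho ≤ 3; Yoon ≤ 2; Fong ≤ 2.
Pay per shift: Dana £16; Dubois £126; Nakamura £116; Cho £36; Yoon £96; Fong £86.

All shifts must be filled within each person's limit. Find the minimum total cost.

Sat-PM can only be covered by Dubois, so that assignment is forced.
Picking the cheapest available vet tech for each shift independently would cost £410, but that ignores the shift limits.
An optimal schedule: Wed-PM→Nakamura, Thu-AM→Cho, Thu-PM→Fong, Fri-AM→Dana, Fri-PM→Fong, Sat-AM→Dana, Sat-PM→Dubois, Sun-AM→Cho, Sun-PM→Dana+Cho.
Total: 116 + 36 + 86 + 16 + 86 + 16 + 126 + 36 + 16 + 36 = £570.

£570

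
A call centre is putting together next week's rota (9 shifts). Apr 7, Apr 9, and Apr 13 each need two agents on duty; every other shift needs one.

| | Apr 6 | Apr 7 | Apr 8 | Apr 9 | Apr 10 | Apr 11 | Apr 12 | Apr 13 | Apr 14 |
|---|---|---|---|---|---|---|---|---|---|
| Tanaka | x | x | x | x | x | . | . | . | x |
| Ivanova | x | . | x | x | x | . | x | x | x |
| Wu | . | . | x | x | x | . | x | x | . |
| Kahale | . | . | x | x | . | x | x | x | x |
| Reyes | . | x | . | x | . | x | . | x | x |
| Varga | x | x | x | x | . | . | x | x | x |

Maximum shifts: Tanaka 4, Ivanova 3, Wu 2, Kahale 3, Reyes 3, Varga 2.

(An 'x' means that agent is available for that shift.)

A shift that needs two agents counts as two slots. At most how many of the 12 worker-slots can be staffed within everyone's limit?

Total capacity across all agents is 4+3+2+3+3+2 = 17, and 12 slots are needed, so at most 12 can be filled.
An assignment achieving 12: Apr 6→Tanaka, Apr 7→Tanaka+Reyes, Apr 8→Tanaka, Apr 9→Wu+Kahale, Apr 10→Tanaka, Apr 11→Kahale, Apr 12→Ivanova, Apr 13→Ivanova+Wu, Apr 14→Ivanova.
Loads: Tanaka 4/4, Ivanova 3/3, Wu 2/2, Kahale 2/3, Reyes 1/3, Varga 0/2.

12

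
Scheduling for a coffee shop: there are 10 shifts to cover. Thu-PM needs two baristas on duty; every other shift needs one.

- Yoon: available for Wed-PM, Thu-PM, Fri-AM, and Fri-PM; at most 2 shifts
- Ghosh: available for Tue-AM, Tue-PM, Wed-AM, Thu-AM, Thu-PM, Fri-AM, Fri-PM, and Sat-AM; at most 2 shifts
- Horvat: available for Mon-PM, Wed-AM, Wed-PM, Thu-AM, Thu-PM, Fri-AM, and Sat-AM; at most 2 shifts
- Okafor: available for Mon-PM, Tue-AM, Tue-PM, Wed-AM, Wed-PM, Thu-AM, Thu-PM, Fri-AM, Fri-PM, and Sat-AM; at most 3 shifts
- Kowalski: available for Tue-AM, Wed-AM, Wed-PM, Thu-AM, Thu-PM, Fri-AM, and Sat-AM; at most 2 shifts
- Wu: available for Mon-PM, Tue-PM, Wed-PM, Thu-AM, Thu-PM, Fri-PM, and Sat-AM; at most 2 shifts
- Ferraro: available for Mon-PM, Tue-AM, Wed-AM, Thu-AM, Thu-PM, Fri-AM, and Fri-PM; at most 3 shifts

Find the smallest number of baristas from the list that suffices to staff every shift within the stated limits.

11 slots to fill and no one can take more than 3, so at least ⌈11/3⌉ = 4 baristas are needed.
Any 4 baristas together have capacity at most 3+3+2+2 = 10 < 11 slots, so 4 can never suffice.
Yoon, Ghosh, Horvat, Okafor, and Kowalski alone can cover everything: Mon-PM→Horvat, Tue-AM→Ghosh, Tue-PM→Ghosh, Wed-AM→Horvat, Wed-PM→Yoon, Thu-AM→Okafor, Thu-PM→Okafor+Kowalski, Fri-AM→Kowalski, Fri-PM→Yoon, Sat-AM→Okafor.

5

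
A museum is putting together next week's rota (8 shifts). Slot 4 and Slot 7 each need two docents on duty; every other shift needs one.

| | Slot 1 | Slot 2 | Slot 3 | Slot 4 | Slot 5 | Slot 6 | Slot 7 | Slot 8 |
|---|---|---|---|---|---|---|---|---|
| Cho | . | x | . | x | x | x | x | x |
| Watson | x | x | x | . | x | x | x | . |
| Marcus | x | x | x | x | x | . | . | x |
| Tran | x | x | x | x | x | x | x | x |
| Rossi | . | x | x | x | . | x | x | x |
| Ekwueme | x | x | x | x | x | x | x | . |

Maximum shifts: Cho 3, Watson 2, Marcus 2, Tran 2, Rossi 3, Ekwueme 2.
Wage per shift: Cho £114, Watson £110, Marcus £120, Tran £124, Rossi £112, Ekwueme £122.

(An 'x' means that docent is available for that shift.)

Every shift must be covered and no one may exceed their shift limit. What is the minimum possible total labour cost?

£1138

Picking the cheapest available docent for each shift independently would cost £1110, but that ignores the shift limits.
An optimal schedule: Slot 1→Watson, Slot 2→Marcus, Slot 3→Watson, Slot 4→Cho+Marcus, Slot 5→Cho, Slot 6→Rossi, Slot 7→Rossi+Cho, Slot 8→Rossi.
Total: 110 + 120 + 110 + 114 + 120 + 114 + 112 + 112 + 114 + 112 = £1138.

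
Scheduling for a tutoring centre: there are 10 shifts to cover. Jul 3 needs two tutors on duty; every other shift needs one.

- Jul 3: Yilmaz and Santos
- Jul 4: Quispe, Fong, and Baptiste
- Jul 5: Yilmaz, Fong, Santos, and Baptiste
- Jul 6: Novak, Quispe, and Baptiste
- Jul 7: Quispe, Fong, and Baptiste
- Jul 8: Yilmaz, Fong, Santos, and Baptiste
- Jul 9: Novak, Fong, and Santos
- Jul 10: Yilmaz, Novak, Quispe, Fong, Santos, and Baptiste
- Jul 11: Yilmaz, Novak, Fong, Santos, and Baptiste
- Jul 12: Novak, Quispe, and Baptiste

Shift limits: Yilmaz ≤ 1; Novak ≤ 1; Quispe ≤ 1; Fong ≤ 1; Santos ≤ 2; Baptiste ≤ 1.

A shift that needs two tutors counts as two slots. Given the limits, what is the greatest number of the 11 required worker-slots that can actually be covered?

Total capacity across all tutors is 1+1+1+1+2+1 = 7, and 11 slots are needed, so at most 7 can be filled.
An assignment achieving 7: Jul 3→Yilmaz+Santos, Jul 4→Quispe, Jul 6→Novak, Jul 7→Fong, Jul 9→Santos, Jul 12→Baptiste.
Loads: Yilmaz 1/1, Novak 1/1, Quispe 1/1, Fong 1/1, Santos 2/2, Baptiste 1/1.

7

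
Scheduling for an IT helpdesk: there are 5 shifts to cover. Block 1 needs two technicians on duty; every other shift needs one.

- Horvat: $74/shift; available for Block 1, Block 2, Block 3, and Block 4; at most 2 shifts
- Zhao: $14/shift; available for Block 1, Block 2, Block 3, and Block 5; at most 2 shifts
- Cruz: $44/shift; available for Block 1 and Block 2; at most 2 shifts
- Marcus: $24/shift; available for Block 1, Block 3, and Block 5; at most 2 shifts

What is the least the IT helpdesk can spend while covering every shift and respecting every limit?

Block 4 can only be covered by Horvat, so that assignment is forced.
Picking the cheapest available technician for each shift independently would cost $154, but that ignores the shift limits.
An optimal schedule: Block 1→Marcus+Cruz, Block 2→Zhao, Block 3→Marcus, Block 4→Horvat, Block 5→Zhao.
Total: 24 + 44 + 14 + 24 + 74 + 14 = $194.

$194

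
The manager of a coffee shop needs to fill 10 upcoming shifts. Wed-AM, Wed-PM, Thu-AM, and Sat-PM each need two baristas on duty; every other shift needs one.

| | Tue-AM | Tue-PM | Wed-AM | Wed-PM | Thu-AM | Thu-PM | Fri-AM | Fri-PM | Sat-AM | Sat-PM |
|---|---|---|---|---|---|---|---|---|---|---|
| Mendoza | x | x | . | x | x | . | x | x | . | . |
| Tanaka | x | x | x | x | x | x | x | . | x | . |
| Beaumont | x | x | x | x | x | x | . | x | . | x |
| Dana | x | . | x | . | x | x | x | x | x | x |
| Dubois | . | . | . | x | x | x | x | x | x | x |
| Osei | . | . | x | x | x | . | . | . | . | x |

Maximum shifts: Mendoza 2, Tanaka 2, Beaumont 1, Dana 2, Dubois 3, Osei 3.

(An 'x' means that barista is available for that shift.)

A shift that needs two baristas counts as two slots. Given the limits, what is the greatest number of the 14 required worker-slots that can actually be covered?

13

Total capacity across all baristas is 2+2+1+2+3+3 = 13, and 14 slots are needed, so at most 13 can be filled.
An assignment achieving 13: Tue-AM→Mendoza, Tue-PM→Mendoza, Wed-AM→Tanaka+Beaumont, Wed-PM→Dubois+Osei, Thu-AM→Osei, Thu-PM→Dana, Fri-AM→Dana, Fri-PM→Dubois, Sat-AM→Tanaka, Sat-PM→Dubois+Osei.
Loads: Mendoza 2/2, Tanaka 2/2, Beaumont 1/1, Dana 2/2, Dubois 3/3, Osei 3/3.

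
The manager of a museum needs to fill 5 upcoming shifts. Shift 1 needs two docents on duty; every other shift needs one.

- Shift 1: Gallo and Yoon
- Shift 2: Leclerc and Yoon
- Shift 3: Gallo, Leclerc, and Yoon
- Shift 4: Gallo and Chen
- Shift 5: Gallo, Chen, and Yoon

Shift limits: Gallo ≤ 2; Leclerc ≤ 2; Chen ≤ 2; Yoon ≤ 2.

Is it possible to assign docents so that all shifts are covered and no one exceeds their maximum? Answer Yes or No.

Shift 1 can only be covered by Gallo and Yoon, so that assignment is forced.
One valid schedule: Shift 1→Gallo+Yoon, Shift 2→Leclerc, Shift 3→Leclerc, Shift 4→Gallo, Shift 5→Chen.
Loads: Gallo 2/2, Leclerc 2/2, Chen 1/2, Yoon 1/2 — all within limits.

Yes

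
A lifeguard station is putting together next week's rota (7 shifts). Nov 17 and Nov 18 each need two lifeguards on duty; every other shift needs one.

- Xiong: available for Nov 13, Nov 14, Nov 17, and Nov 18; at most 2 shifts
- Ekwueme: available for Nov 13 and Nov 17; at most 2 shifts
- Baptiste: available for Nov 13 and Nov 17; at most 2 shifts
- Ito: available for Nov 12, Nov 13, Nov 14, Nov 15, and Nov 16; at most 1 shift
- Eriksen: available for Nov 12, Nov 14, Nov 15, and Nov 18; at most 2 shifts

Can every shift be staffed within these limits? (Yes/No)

Total capacity is 9 and 9 slots are needed, so capacity alone doesn't rule it out.
Shifts {Nov 12, Nov 15, Nov 16, Nov 18} need 5 worker-slots in total, but the lifeguards available for any of those shifts (Xiong, Ito, and Eriksen) can supply at most 4 among them. So no valid schedule exists.

No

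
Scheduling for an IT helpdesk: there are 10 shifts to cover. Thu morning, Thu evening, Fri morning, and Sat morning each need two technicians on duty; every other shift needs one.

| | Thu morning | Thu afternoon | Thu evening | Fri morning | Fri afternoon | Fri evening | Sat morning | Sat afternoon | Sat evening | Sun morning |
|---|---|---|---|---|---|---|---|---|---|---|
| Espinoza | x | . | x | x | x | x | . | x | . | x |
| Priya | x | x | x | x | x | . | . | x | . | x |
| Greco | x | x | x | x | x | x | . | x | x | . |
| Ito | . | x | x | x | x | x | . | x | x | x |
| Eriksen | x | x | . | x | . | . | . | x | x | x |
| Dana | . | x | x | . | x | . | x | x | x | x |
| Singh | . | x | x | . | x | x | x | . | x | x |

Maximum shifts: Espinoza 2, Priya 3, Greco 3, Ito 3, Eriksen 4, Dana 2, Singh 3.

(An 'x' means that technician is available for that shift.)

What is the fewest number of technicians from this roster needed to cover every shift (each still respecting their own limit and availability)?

14 slots to fill and no one can take more than 4, so at least ⌈14/4⌉ = 4 technicians are needed.
Any 4 technicians together have capacity at most 4+3+3+3 = 13 < 14 slots, so 4 can never suffice.
Espinoza, Priya, Eriksen, Dana, and Singh alone can cover everything: Thu morning→Espinoza+Priya, Thu afternoon→Priya, Thu evening→Dana+Singh, Fri morning→Priya+Eriksen, Fri afternoon→Singh, Fri evening→Espinoza, Sat morning→Dana+Singh, Sat afternoon→Eriksen, Sat evening→Eriksen, Sun morning→Eriksen.

5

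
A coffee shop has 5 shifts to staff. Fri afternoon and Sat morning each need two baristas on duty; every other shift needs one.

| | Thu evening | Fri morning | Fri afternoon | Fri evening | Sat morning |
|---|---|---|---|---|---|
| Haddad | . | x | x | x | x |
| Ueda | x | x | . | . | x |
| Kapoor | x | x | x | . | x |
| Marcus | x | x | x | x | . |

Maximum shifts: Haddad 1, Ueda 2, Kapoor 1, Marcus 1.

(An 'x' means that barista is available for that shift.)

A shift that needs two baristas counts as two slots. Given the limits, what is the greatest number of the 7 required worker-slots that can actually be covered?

Total capacity across all baristas is 1+2+1+1 = 5, and 7 slots are needed, so at most 5 can be filled.
An assignment achieving 5: Thu evening→Ueda, Fri afternoon→Kapoor+Marcus, Fri evening→Haddad, Sat morning→Ueda.
Loads: Haddad 1/1, Ueda 2/2, Kapoor 1/1, Marcus 1/1.

5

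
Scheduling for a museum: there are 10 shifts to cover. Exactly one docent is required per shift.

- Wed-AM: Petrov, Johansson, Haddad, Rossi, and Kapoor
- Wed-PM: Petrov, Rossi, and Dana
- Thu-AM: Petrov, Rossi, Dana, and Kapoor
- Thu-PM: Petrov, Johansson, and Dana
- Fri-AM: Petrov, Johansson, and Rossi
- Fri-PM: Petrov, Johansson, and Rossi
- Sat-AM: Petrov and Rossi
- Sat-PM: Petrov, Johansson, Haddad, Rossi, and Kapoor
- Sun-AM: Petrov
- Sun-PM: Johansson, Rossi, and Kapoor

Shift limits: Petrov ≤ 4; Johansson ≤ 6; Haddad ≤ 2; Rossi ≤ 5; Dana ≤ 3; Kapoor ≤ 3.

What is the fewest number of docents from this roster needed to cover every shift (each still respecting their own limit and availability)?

2

10 slots to fill and no one can take more than 6, so at least ⌈10/6⌉ = 2 docents are needed.
Petrov and Johansson alone can cover everything: Wed-AM→Johansson, Wed-PM→Petrov, Thu-AM→Petrov, Thu-PM→Johansson, Fri-AM→Johansson, Fri-PM→Johansson, Sat-AM→Petrov, Sat-PM→Johansson, Sun-AM→Petrov, Sun-PM→Johansson.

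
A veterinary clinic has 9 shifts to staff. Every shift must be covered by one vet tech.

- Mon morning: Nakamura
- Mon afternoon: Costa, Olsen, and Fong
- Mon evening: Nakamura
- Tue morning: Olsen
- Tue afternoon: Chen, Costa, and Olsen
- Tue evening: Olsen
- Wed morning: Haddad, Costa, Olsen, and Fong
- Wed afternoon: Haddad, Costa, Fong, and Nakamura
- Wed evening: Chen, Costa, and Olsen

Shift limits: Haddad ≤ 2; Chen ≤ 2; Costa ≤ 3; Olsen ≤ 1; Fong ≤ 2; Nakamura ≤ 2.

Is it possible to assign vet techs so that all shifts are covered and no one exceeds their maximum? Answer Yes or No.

No

Total capacity is 12 and 9 slots are needed, so capacity alone doesn't rule it out.
Shifts {Tue morning, Tue evening} need 2 worker-slots in total, but the vet techs available for any of those shifts (Olsen) can supply at most 1 among them. So no valid schedule exists.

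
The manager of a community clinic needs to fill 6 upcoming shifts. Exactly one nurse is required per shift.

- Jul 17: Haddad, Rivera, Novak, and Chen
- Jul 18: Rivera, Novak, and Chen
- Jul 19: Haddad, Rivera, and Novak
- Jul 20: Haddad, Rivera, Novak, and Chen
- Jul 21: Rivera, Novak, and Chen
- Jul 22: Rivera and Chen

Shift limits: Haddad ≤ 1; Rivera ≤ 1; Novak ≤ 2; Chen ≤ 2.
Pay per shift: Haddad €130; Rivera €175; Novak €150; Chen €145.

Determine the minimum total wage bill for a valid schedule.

Picking the cheapest available nurse for each shift independently would cost €825, but that ignores the shift limits.
An optimal schedule: Jul 17→Chen, Jul 18→Novak, Jul 19→Haddad, Jul 20→Chen, Jul 21→Novak, Jul 22→Rivera.
Total: 145 + 150 + 130 + 145 + 150 + 175 = €895.

€895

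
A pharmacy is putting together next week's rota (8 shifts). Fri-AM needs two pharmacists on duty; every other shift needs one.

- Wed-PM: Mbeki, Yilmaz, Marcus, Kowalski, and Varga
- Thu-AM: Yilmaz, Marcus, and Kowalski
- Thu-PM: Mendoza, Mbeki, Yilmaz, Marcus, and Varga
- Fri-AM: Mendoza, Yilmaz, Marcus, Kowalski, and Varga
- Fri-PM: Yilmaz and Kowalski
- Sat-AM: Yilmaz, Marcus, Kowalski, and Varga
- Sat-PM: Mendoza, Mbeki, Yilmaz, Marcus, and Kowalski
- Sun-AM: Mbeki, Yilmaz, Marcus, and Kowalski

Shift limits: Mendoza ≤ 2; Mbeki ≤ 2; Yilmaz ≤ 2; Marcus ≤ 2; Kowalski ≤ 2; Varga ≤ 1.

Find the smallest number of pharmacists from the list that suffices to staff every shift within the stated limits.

9 slots to fill and no one can take more than 2, so at least ⌈9/2⌉ = 5 pharmacists are needed.
Mendoza, Mbeki, Yilmaz, Marcus, and Kowalski alone can cover everything: Wed-PM→Mbeki, Thu-AM→Yilmaz, Thu-PM→Mendoza, Fri-AM→Marcus+Kowalski, Fri-PM→Yilmaz, Sat-AM→Marcus, Sat-PM→Mendoza, Sun-AM→Mbeki.

5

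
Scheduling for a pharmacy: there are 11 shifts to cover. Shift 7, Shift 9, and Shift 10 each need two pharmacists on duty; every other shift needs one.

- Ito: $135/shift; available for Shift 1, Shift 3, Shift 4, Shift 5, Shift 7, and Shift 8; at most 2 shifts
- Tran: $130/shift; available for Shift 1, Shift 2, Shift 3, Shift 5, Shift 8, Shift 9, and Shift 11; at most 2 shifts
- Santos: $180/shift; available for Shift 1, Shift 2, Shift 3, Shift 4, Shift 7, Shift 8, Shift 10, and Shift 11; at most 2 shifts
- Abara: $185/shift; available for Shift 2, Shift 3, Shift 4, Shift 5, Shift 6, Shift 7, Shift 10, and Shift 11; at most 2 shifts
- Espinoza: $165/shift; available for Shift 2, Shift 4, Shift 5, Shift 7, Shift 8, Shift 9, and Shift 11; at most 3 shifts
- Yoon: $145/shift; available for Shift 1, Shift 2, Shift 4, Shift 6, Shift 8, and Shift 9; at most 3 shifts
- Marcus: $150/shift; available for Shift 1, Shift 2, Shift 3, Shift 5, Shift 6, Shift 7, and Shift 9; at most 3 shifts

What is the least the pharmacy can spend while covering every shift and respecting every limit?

$2110

Shift 10 can only be covered by Santos and Abara, so that assignment is forced.
Picking the cheapest available pharmacist for each shift independently would cost $1985, but that ignores the shift limits.
An optimal schedule: Shift 1→Tran, Shift 2→Yoon, Shift 3→Ito, Shift 4→Ito, Shift 5→Marcus, Shift 6→Yoon, Shift 7→Marcus+Espinoza, Shift 8→Yoon, Shift 9→Marcus+Espinoza, Shift 10→Santos+Abara, Shift 11→Tran.
Total: 130 + 145 + 135 + 135 + 150 + 145 + 150 + 165 + 145 + 150 + 165 + 180 + 185 + 130 = $2110.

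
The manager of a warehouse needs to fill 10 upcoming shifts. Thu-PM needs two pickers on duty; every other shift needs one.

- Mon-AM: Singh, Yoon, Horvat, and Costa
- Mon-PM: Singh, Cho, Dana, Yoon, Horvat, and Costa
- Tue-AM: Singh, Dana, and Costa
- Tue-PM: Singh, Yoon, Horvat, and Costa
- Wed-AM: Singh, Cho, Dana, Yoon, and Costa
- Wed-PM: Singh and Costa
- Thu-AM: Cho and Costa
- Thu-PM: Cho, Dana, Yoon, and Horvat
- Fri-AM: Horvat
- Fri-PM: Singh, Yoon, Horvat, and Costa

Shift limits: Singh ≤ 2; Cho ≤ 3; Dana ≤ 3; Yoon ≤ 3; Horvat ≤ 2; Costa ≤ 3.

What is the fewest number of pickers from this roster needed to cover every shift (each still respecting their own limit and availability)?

11 slots to fill and no one can take more than 3, so at least ⌈11/3⌉ = 4 pickers are needed.
Cho, Dana, Horvat, and Costa alone can cover everything: Mon-AM→Horvat, Mon-PM→Dana, Tue-AM→Dana, Tue-PM→Costa, Wed-AM→Cho, Wed-PM→Costa, Thu-AM→Cho, Thu-PM→Cho+Dana, Fri-AM→Horvat, Fri-PM→Costa.

4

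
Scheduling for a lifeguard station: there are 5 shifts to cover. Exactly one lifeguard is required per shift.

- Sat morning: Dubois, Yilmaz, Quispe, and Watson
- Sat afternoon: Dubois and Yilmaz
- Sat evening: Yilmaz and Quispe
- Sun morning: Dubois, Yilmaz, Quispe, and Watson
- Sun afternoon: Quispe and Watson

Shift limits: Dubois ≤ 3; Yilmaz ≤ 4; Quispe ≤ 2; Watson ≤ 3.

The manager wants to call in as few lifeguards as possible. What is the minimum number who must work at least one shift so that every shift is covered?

5 slots to fill and no one can take more than 4, so at least ⌈5/4⌉ = 2 lifeguards are needed.
Dubois and Quispe alone can cover everything: Sat morning→Dubois, Sat afternoon→Dubois, Sat evening→Quispe, Sun morning→Dubois, Sun afternoon→Quispe.

2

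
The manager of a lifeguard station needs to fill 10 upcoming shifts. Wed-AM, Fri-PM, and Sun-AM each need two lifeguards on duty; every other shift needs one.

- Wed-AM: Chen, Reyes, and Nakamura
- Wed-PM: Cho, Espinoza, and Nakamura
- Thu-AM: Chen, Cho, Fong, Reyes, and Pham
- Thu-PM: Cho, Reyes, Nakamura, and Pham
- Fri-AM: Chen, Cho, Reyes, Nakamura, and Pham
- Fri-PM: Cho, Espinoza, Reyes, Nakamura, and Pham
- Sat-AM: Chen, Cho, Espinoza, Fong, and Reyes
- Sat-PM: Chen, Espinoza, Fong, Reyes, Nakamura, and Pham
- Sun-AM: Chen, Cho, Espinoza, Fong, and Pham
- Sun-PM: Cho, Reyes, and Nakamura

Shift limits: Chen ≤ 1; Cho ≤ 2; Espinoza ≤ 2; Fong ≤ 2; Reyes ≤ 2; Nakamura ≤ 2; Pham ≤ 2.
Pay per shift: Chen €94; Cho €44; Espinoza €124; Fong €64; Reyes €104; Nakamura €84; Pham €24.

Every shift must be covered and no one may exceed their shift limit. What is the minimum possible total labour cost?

Picking the cheapest available lifeguard for each shift independently would cost €542, but that ignores the shift limits.
An optimal schedule: Wed-AM→Chen+Reyes, Wed-PM→Cho, Thu-AM→Fong, Thu-PM→Reyes, Fri-AM→Nakamura, Fri-PM→Nakamura+Pham, Sat-AM→Espinoza, Sat-PM→Espinoza, Sun-AM→Fong+Pham, Sun-PM→Cho.
Total: 94 + 104 + 44 + 64 + 104 + 84 + 84 + 24 + 124 + 124 + 64 + 24 + 44 = €982.

€982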